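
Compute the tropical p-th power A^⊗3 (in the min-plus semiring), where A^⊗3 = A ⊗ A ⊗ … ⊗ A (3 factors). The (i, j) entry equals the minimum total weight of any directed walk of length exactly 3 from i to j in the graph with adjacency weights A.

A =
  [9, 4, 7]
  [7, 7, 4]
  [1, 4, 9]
A^⊗3 =
  [9, 12, 15]
  [12, 9, 12]
  [9, 12, 9]

Each entry (A^⊗3)_ij equals the minimum over all length-3 walks i = v_0 → v_1 → … → v_3 = j of Σ_t A[v_t][v_{t+1}]. For example, for (i, j) = (0, 2) we minimise over 9 possible intermediate vertex sequences; the minimum is 15, attained along the walk 0 → 1 → 1 → 2.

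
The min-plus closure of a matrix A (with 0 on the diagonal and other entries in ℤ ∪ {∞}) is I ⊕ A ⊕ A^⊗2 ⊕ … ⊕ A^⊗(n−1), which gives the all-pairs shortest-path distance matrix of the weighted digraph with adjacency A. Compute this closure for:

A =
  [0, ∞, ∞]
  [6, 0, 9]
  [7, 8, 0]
Closure =
  [0, ∞, ∞]
  [6, 0, 9]
  [7, 8, 0]

This is the Floyd-Warshall all-pairs shortest-path computation. For each intermediate vertex k = 0, 1, …, 2, update dist[i][j] ← min(dist[i][j], dist[i][k] + dist[k][j]). The final matrix gives, for each (i, j), the minimum total weight of any directed path from i to j (possibly empty when i = j).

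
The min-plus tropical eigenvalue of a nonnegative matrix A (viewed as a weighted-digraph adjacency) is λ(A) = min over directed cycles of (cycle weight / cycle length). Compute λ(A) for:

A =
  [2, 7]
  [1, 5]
λ(A) = 2

Enumerate directed cycles and compute their means (weight / length). Sample:
  cycle 0 → 0: weight = 2, length = 1, mean = 2/1 ≈ 2.000
  cycle 1 → 1: weight = 5, length = 1, mean = 5/1 ≈ 5.000
  cycle 0 → 1 → 0: weight = 8, length = 2, mean = 8/2 ≈ 4.000
  cycle 1 → 0 → 1: weight = 8, length = 2, mean = 8/2 ≈ 4.000
Minimum mean = 2.000, attained e.g. along the cycle 0 → 0 with weight 2 and length 1. So λ(A) = 2/1 = 2.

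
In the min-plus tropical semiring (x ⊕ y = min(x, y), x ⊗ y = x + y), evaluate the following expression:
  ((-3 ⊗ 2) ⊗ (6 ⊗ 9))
((-3 ⊗ 2) ⊗ (6 ⊗ 9)) = 14

Expand innermost to outermost. Recall ⊕ takes the minimum of its arguments and ⊗ takes their sum. Working out the expression ((-3 ⊗ 2) ⊗ (6 ⊗ 9)) gives 14.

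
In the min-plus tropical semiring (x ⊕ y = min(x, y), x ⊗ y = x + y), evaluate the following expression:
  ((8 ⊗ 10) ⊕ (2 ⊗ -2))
((8 ⊗ 10) ⊕ (2 ⊗ -2)) = 0

Expand innermost to outermost. Recall ⊕ takes the minimum of its arguments and ⊗ takes their sum. Working out the expression ((8 ⊗ 10) ⊕ (2 ⊗ -2)) gives 0.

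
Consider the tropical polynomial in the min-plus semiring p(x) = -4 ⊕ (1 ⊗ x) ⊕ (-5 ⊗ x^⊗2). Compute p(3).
p(3) = -4

A tropical monomial a ⊗ x^⊗i evaluates to a + i · x. Evaluating each term at x = 3:
  Term 0 contributes -4 + 0 · 3 = -4
  Term 1 contributes 1 + 1 · 3 = 4
  Term 2 contributes -5 + 2 · 3 = 1
p(3) = ⊕ of these = min[-4, 4, 1] = -4.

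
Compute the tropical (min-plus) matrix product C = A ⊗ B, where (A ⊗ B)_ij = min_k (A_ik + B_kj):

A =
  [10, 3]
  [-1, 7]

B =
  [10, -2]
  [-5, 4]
A ⊗ B =
  [-2, 7]
  [2, -3]

Apply the min-plus product entry-by-entry:
  C[0][0] = min over k of (A[0][0] + B[0][0] = 10 + 10 = 20, A[0][1] + B[1][0] = 3 + -5 = -2) = -2 (attained at k = 1)
  C[0][1] = min over k of (A[0][0] + B[0][1] = 10 + -2 = 8, A[0][1] + B[1][1] = 3 + 4 = 7) = 7 (attained at k = 1)
  C[1][0] = min over k of (A[1][0] + B[0][0] = -1 + 10 = 9, A[1][1] + B[1][0] = 7 + -5 = 2) = 2 (attained at k = 1)
  C[1][1] = min over k of (A[1][0] + B[0][1] = -1 + -2 = -3, A[1][1] + B[1][1] = 7 + 4 = 11) = -3 (attained at k = 0)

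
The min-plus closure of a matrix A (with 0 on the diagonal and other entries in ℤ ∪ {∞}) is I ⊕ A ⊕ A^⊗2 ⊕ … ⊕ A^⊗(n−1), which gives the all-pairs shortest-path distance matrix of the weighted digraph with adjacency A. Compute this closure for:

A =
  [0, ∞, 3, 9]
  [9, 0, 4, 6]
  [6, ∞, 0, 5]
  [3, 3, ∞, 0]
Closure =
  [0, 11, 3, 8]
  [9, 0, 4, 6]
  [6, 8, 0, 5]
  [3, 3, 6, 0]

This is the Floyd-Warshall all-pairs shortest-path computation. For each intermediate vertex k = 0, 1, …, 3, update dist[i][j] ← min(dist[i][j], dist[i][k] + dist[k][j]). The final matrix gives, for each (i, j), the minimum total weight of any directed path from i to j (possibly empty when i = j).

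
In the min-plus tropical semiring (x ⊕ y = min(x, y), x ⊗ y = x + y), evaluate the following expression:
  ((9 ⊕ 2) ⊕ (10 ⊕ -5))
((9 ⊕ 2) ⊕ (10 ⊕ -5)) = -5

Expand innermost to outermost. Recall ⊕ takes the minimum of its arguments and ⊗ takes their sum. Working out the expression ((9 ⊕ 2) ⊕ (10 ⊕ -5)) gives -5.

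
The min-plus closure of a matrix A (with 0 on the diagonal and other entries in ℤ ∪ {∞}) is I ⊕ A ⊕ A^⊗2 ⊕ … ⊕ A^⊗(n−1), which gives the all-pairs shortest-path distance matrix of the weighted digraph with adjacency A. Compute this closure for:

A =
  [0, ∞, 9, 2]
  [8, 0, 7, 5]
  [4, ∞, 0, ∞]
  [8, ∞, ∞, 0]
Closure =
  [0, ∞, 9, 2]
  [8, 0, 7, 5]
  [4, ∞, 0, 6]
  [8, ∞, 17, 0]

This is the Floyd-Warshall all-pairs shortest-path computation. For each intermediate vertex k = 0, 1, …, 3, update dist[i][j] ← min(dist[i][j], dist[i][k] + dist[k][j]). The final matrix gives, for each (i, j), the minimum total weight of any directed path from i to j (possibly empty when i = j).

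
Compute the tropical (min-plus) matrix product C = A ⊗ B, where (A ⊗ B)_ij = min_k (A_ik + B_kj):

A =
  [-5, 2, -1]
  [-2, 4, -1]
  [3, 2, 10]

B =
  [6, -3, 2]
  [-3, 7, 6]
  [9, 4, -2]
A ⊗ B =
  [-1, -8, -3]
  [1, -5, -3]
  [-1, 0, 5]

Apply the min-plus product entry-by-entry:
  C[0][0] = min over k of (A[0][0] + B[0][0] = -5 + 6 = 1, A[0][1] + B[1][0] = 2 + -3 = -1, A[0][2] + B[2][0] = -1 + 9 = 8) = -1 (attained at k = 1)
  C[0][1] = min over k of (A[0][0] + B[0][1] = -5 + -3 = -8, A[0][1] + B[1][1] = 2 + 7 = 9, A[0][2] + B[2][1] = -1 + 4 = 3) = -8 (attained at k = 0)
  C[0][2] = min over k of (A[0][0] + B[0][2] = -5 + 2 = -3, A[0][1] + B[1][2] = 2 + 6 = 8, A[0][2] + B[2][2] = -1 + -2 = -3) = -3 (attained at k = 0)
  C[1][0] = min over k of (A[1][0] + B[0][0] = -2 + 6 = 4, A[1][1] + B[1][0] = 4 + -3 = 1, A[1][2] + B[2][0] = -1 + 9 = 8) = 1 (attained at k = 1)
  C[1][1] = min over k of (A[1][0] + B[0][1] = -2 + -3 = -5, A[1][1] + B[1][1] = 4 + 7 = 11, A[1][2] + B[2][1] = -1 + 4 = 3) = -5 (attained at k = 0)
  C[1][2] = min over k of (A[1][0] + B[0][2] = -2 + 2 = 0, A[1][1] + B[1][2] = 4 + 6 = 10, A[1][2] + B[2][2] = -1 + -2 = -3) = -3 (attained at k = 2)
  C[2][0] = min over k of (A[2][0] + B[0][0] = 3 + 6 = 9, A[2][1] + B[1][0] = 2 + -3 = -1, A[2][2] + B[2][0] = 10 + 9 = 19) = -1 (attained at k = 1)
  C[2][1] = min over k of (A[2][0] + B[0][1] = 3 + -3 = 0, A[2][1] + B[1][1] = 2 + 7 = 9, A[2][2] + B[2][1] = 10 + 4 = 14) = 0 (attained at k = 0)
  C[2][2] = min over k of (A[2][0] + B[0][2] = 3 + 2 = 5, A[2][1] + B[1][2] = 2 + 6 = 8, A[2][2] + B[2][2] = 10 + -2 = 8) = 5 (attained at k = 0)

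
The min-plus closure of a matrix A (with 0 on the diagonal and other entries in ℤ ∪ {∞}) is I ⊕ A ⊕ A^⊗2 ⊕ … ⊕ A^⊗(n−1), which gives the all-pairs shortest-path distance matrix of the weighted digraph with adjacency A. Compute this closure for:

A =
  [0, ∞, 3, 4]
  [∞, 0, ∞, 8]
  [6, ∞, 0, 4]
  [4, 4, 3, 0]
Closure =
  [0, 8, 3, 4]
  [12, 0, 11, 8]
  [6, 8, 0, 4]
  [4, 4, 3, 0]

This is the Floyd-Warshall all-pairs shortest-path computation. For each intermediate vertex k = 0, 1, …, 3, update dist[i][j] ← min(dist[i][j], dist[i][k] + dist[k][j]). The final matrix gives, for each (i, j), the minimum total weight of any directed path from i to j (possibly empty when i = j).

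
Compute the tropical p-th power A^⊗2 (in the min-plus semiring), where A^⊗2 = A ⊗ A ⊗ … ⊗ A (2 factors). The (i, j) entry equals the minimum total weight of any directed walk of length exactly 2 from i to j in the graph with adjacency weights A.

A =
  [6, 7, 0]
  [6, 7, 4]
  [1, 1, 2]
A^⊗2 =
  [1, 1, 2]
  [5, 5, 6]
  [3, 3, 1]

Each entry (A^⊗2)_ij equals the minimum over all length-2 walks i = v_0 → v_1 → … → v_2 = j of Σ_t A[v_t][v_{t+1}]. For example, for (i, j) = (0, 2) we minimise over 3 possible intermediate vertex sequences; the minimum is 2, attained along the walk 0 → 2 → 2.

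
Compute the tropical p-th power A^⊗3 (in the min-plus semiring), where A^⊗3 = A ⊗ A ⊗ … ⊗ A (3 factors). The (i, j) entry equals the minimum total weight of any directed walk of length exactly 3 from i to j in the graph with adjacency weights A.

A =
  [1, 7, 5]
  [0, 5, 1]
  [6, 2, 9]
A^⊗3 =
  [3, 8, 7]
  [2, 7, 4]
  [3, 5, 7]

Each entry (A^⊗3)_ij equals the minimum over all length-3 walks i = v_0 → v_1 → … → v_3 = j of Σ_t A[v_t][v_{t+1}]. For example, for (i, j) = (0, 2) we minimise over 9 possible intermediate vertex sequences; the minimum is 7, attained along the walk 0 → 0 → 0 → 2.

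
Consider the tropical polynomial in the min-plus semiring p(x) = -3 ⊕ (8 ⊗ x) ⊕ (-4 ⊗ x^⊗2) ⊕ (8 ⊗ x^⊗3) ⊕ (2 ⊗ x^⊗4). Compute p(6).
p(6) = -3

A tropical monomial a ⊗ x^⊗i evaluates to a + i · x. Evaluating each term at x = 6:
  Term 0 contributes -3 + 0 · 6 = -3
  Term 1 contributes 8 + 1 · 6 = 14
  Term 2 contributes -4 + 2 · 6 = 8
  Term 3 contributes 8 + 3 · 6 = 26
  Term 4 contributes 2 + 4 · 6 = 26
p(6) = ⊕ of these = min[-3, 14, 8, 26, 26] = -3.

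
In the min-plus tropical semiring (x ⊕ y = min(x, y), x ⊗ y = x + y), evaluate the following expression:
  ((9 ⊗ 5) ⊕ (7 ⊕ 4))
((9 ⊗ 5) ⊕ (7 ⊕ 4)) = 4

Expand innermost to outermost. Recall ⊕ takes the minimum of its arguments and ⊗ takes their sum. Working out the expression ((9 ⊗ 5) ⊕ (7 ⊕ 4)) gives 4.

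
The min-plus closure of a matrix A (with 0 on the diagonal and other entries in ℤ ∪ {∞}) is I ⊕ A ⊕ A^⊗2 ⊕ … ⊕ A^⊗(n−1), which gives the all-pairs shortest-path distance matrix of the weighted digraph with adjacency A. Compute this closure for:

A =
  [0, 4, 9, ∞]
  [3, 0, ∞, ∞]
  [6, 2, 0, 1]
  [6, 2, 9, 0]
Closure =
  [0, 4, 9, 10]
  [3, 0, 12, 13]
  [5, 2, 0, 1]
  [5, 2, 9, 0]

This is the Floyd-Warshall all-pairs shortest-path computation. For each intermediate vertex k = 0, 1, …, 3, update dist[i][j] ← min(dist[i][j], dist[i][k] + dist[k][j]). The final matrix gives, for each (i, j), the minimum total weight of any directed path from i to j (possibly empty when i = j).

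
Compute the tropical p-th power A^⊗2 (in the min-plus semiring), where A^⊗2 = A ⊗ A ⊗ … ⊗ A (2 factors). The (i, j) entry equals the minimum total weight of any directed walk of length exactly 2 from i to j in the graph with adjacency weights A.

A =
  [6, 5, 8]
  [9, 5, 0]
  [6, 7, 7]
A^⊗2 =
  [12, 10, 5]
  [6, 7, 5]
  [12, 11, 7]

Each entry (A^⊗2)_ij equals the minimum over all length-2 walks i = v_0 → v_1 → … → v_2 = j of Σ_t A[v_t][v_{t+1}]. For example, for (i, j) = (0, 2) we minimise over 3 possible intermediate vertex sequences; the minimum is 5, attained along the walk 0 → 1 → 2.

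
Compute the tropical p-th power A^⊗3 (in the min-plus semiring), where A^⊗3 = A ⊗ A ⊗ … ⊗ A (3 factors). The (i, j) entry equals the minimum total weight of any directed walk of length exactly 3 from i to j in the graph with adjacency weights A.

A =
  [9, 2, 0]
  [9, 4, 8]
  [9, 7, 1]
A^⊗3 =
  [10, 8, 2]
  [17, 12, 10]
  [11, 9, 3]

Each entry (A^⊗3)_ij equals the minimum over all length-3 walks i = v_0 → v_1 → … → v_3 = j of Σ_t A[v_t][v_{t+1}]. For example, for (i, j) = (0, 2) we minimise over 9 possible intermediate vertex sequences; the minimum is 2, attained along the walk 0 → 2 → 2 → 2.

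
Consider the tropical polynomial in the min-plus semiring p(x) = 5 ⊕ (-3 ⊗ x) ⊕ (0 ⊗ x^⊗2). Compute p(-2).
p(-2) = -5

A tropical monomial a ⊗ x^⊗i evaluates to a + i · x. Evaluating each term at x = -2:
  Term 0 contributes 5 + 0 · -2 = 5
  Term 1 contributes -3 + 1 · -2 = -5
  Term 2 contributes 0 + 2 · -2 = -4
p(-2) = ⊕ of these = min[5, -5, -4] = -5.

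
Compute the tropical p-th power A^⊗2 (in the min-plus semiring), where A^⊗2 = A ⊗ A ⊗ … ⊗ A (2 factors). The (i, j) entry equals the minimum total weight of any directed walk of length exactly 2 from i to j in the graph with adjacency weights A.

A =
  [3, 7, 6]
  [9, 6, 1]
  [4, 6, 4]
A^⊗2 =
  [6, 10, 8]
  [5, 7, 5]
  [7, 10, 7]

Each entry (A^⊗2)_ij equals the minimum over all length-2 walks i = v_0 → v_1 → … → v_2 = j of Σ_t A[v_t][v_{t+1}]. For example, for (i, j) = (0, 2) we minimise over 3 possible intermediate vertex sequences; the minimum is 8, attained along the walk 0 → 1 → 2.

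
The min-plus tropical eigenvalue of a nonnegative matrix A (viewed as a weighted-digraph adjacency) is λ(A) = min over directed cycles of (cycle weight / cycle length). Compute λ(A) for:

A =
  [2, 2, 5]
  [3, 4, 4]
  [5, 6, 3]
λ(A) = 2

Enumerate directed cycles and compute their means (weight / length). Sample:
  cycle 0 → 0: weight = 2, length = 1, mean = 2/1 ≈ 2.000
  cycle 1 → 1: weight = 4, length = 1, mean = 4/1 ≈ 4.000
  cycle 2 → 2: weight = 3, length = 1, mean = 3/1 ≈ 3.000
  cycle 0 → 1 → 0: weight = 5, length = 2, mean = 5/2 ≈ 2.500
  cycle 0 → 2 → 0: weight = 10, length = 2, mean = 10/2 ≈ 5.000
  cycle 1 → 0 → 1: weight = 5, length = 2, mean = 5/2 ≈ 2.500
Minimum mean = 2.000, attained e.g. along the cycle 0 → 0 with weight 2 and length 1. So λ(A) = 2/1 = 2.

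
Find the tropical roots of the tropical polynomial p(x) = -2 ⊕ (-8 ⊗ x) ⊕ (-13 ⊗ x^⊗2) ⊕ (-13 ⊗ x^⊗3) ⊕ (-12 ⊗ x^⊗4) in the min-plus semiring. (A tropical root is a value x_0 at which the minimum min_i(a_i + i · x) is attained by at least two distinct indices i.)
Roots: {-1, 0, 5, 6}

Each tropical root is a break point of the lower envelope of the lines y = a_i + i · x (there are 5 lines, with slopes 0, 1, ..., 4). Only the lines that attain the minimum somewhere contribute to roots; other lines are dominated. Here the surviving (envelope) indices are i = 4, i = 3, i = 2, i = 1, i = 0.
Intersections between consecutive envelope lines give the roots: for adjacent envelope indices i < j the intersection is x = (a_i − a_j) / (j − i). Reading off the sorted break points: {-1, 0, 5, 6}.
Verification: at each break x_0, at least two indices attain the minimum of min_i(a_i + i · x_0).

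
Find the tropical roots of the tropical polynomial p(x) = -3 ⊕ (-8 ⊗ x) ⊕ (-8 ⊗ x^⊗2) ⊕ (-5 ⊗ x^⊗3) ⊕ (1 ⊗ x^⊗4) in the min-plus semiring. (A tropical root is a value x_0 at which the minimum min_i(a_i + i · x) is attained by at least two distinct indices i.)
Roots: {-6, -3, 0, 5}

Each tropical root is a break point of the lower envelope of the lines y = a_i + i · x (there are 5 lines, with slopes 0, 1, ..., 4). Only the lines that attain the minimum somewhere contribute to roots; other lines are dominated. Here the surviving (envelope) indices are i = 4, i = 3, i = 2, i = 1, i = 0.
Intersections between consecutive envelope lines give the roots: for adjacent envelope indices i < j the intersection is x = (a_i − a_j) / (j − i). Reading off the sorted break points: {-6, -3, 0, 5}.
Verification: at each break x_0, at least two indices attain the minimum of min_i(a_i + i · x_0).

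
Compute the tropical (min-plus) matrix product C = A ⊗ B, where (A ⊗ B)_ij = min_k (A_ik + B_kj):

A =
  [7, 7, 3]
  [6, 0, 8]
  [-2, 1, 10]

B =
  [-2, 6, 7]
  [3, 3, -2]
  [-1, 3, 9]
A ⊗ B =
  [2, 6, 5]
  [3, 3, -2]
  [-4, 4, -1]

Apply the min-plus product entry-by-entry:
  C[0][0] = min over k of (A[0][0] + B[0][0] = 7 + -2 = 5, A[0][1] + B[1][0] = 7 + 3 = 10, A[0][2] + B[2][0] = 3 + -1 = 2) = 2 (attained at k = 2)
  C[0][1] = min over k of (A[0][0] + B[0][1] = 7 + 6 = 13, A[0][1] + B[1][1] = 7 + 3 = 10, A[0][2] + B[2][1] = 3 + 3 = 6) = 6 (attained at k = 2)
  C[0][2] = min over k of (A[0][0] + B[0][2] = 7 + 7 = 14, A[0][1] + B[1][2] = 7 + -2 = 5, A[0][2] + B[2][2] = 3 + 9 = 12) = 5 (attained at k = 1)
  C[1][0] = min over k of (A[1][0] + B[0][0] = 6 + -2 = 4, A[1][1] + B[1][0] = 0 + 3 = 3, A[1][2] + B[2][0] = 8 + -1 = 7) = 3 (attained at k = 1)
  C[1][1] = min over k of (A[1][0] + B[0][1] = 6 + 6 = 12, A[1][1] + B[1][1] = 0 + 3 = 3, A[1][2] + B[2][1] = 8 + 3 = 11) = 3 (attained at k = 1)
  C[1][2] = min over k of (A[1][0] + B[0][2] = 6 + 7 = 13, A[1][1] + B[1][2] = 0 + -2 = -2, A[1][2] + B[2][2] = 8 + 9 = 17) = -2 (attained at k = 1)
  C[2][0] = min over k of (A[2][0] + B[0][0] = -2 + -2 = -4, A[2][1] + B[1][0] = 1 + 3 = 4, A[2][2] + B[2][0] = 10 + -1 = 9) = -4 (attained at k = 0)
  C[2][1] = min over k of (A[2][0] + B[0][1] = -2 + 6 = 4, A[2][1] + B[1][1] = 1 + 3 = 4, A[2][2] + B[2][1] = 10 + 3 = 13) = 4 (attained at k = 0)
  C[2][2] = min over k of (A[2][0] + B[0][2] = -2 + 7 = 5, A[2][1] + B[1][2] = 1 + -2 = -1, A[2][2] + B[2][2] = 10 + 9 = 19) = -1 (attained at k = 1)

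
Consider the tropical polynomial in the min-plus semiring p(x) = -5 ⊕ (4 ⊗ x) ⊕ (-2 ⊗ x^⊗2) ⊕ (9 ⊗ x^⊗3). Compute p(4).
p(4) = -5

A tropical monomial a ⊗ x^⊗i evaluates to a + i · x. Evaluating each term at x = 4:
  Term 0 contributes -5 + 0 · 4 = -5
  Term 1 contributes 4 + 1 · 4 = 8
  Term 2 contributes -2 + 2 · 4 = 6
  Term 3 contributes 9 + 3 · 4 = 21
p(4) = ⊕ of these = min[-5, 8, 6, 21] = -5.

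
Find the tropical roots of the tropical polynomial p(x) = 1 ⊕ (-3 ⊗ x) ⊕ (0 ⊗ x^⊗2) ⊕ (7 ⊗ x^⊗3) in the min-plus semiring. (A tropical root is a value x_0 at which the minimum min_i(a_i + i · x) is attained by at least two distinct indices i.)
Roots: {-7, -3, 4}

Each tropical root is a break point of the lower envelope of the lines y = a_i + i · x (there are 4 lines, with slopes 0, 1, ..., 3). Only the lines that attain the minimum somewhere contribute to roots; other lines are dominated. Here the surviving (envelope) indices are i = 3, i = 2, i = 1, i = 0.
Intersections between consecutive envelope lines give the roots: for adjacent envelope indices i < j the intersection is x = (a_i − a_j) / (j − i). Reading off the sorted break points: {-7, -3, 4}.
Verification: at each break x_0, at least two indices attain the minimum of min_i(a_i + i · x_0).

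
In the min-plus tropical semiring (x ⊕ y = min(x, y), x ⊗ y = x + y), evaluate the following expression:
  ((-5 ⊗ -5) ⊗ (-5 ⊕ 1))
((-5 ⊗ -5) ⊗ (-5 ⊕ 1)) = -15

Expand innermost to outermost. Recall ⊕ takes the minimum of its arguments and ⊗ takes their sum. Working out the expression ((-5 ⊗ -5) ⊗ (-5 ⊕ 1)) gives -15.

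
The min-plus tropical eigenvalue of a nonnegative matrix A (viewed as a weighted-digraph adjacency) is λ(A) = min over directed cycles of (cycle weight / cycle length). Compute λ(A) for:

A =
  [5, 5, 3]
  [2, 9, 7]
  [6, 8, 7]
λ(A) = 7/2

Enumerate directed cycles and compute their means (weight / length). Sample:
  cycle 0 → 0: weight = 5, length = 1, mean = 5/1 ≈ 5.000
  cycle 1 → 1: weight = 9, length = 1, mean = 9/1 ≈ 9.000
  cycle 2 → 2: weight = 7, length = 1, mean = 7/1 ≈ 7.000
  cycle 0 → 1 → 0: weight = 7, length = 2, mean = 7/2 ≈ 3.500
  cycle 0 → 2 → 0: weight = 9, length = 2, mean = 9/2 ≈ 4.500
  cycle 1 → 0 → 1: weight = 7, length = 2, mean = 7/2 ≈ 3.500
Minimum mean = 3.500, attained e.g. along the cycle 0 → 1 → 0 with weight 7 and length 2. So λ(A) = 7/2 = 7/2.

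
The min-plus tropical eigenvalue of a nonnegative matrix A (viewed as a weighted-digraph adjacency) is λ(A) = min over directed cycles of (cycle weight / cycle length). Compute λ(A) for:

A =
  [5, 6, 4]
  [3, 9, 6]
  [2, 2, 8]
λ(A) = 3

Enumerate directed cycles and compute their means (weight / length). Sample:
  cycle 0 → 0: weight = 5, length = 1, mean = 5/1 ≈ 5.000
  cycle 1 → 1: weight = 9, length = 1, mean = 9/1 ≈ 9.000
  cycle 2 → 2: weight = 8, length = 1, mean = 8/1 ≈ 8.000
  cycle 0 → 1 → 0: weight = 9, length = 2, mean = 9/2 ≈ 4.500
  cycle 0 → 2 → 0: weight = 6, length = 2, mean = 6/2 ≈ 3.000
  cycle 1 → 0 → 1: weight = 9, length = 2, mean = 9/2 ≈ 4.500
Minimum mean = 3.000, attained e.g. along the cycle 0 → 2 → 0 with weight 6 and length 2. So λ(A) = 6/2 = 3.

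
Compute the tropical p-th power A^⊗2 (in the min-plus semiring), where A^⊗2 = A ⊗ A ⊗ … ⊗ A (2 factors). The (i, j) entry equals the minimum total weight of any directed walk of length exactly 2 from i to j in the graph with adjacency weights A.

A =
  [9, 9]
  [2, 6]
A^⊗2 =
  [11, 15]
  [8, 11]

Each entry (A^⊗2)_ij equals the minimum over all length-2 walks i = v_0 → v_1 → … → v_2 = j of Σ_t A[v_t][v_{t+1}]. For example, for (i, j) = (0, 1) we minimise over 2 possible intermediate vertex sequences; the minimum is 15, attained along the walk 0 → 1 → 1.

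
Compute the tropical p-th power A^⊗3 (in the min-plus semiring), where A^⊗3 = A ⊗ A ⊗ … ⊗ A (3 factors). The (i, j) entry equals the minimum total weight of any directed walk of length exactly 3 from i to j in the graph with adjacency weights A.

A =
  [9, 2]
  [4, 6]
A^⊗3 =
  [12, 8]
  [10, 12]

Each entry (A^⊗3)_ij equals the minimum over all length-3 walks i = v_0 → v_1 → … → v_3 = j of Σ_t A[v_t][v_{t+1}]. For example, for (i, j) = (0, 1) we minimise over 4 possible intermediate vertex sequences; the minimum is 8, attained along the walk 0 → 1 → 0 → 1.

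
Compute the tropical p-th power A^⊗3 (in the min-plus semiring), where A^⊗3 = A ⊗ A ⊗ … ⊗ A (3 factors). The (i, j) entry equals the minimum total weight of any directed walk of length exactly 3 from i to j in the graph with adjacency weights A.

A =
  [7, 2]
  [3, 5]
A^⊗3 =
  [10, 7]
  [8, 10]

Each entry (A^⊗3)_ij equals the minimum over all length-3 walks i = v_0 → v_1 → … → v_3 = j of Σ_t A[v_t][v_{t+1}]. For example, for (i, j) = (0, 1) we minimise over 4 possible intermediate vertex sequences; the minimum is 7, attained along the walk 0 → 1 → 0 → 1.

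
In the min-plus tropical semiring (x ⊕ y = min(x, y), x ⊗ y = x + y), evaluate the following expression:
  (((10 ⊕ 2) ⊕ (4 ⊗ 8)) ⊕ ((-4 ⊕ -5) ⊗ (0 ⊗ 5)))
(((10 ⊕ 2) ⊕ (4 ⊗ 8)) ⊕ ((-4 ⊕ -5) ⊗ (0 ⊗ 5))) = 0

Expand innermost to outermost. Recall ⊕ takes the minimum of its arguments and ⊗ takes their sum. Working out the expression (((10 ⊕ 2) ⊕ (4 ⊗ 8)) ⊕ ((-4 ⊕ -5) ⊗ (0 ⊗ 5))) gives 0.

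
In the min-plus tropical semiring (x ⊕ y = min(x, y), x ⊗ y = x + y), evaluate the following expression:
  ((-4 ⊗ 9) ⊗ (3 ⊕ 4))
((-4 ⊗ 9) ⊗ (3 ⊕ 4)) = 8

Expand innermost to outermost. Recall ⊕ takes the minimum of its arguments and ⊗ takes their sum. Working out the expression ((-4 ⊗ 9) ⊗ (3 ⊕ 4)) gives 8.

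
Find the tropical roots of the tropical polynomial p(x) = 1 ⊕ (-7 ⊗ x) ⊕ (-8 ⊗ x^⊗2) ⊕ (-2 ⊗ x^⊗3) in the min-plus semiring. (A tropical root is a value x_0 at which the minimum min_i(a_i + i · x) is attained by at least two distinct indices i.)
Roots: {-6, 1, 8}

Each tropical root is a break point of the lower envelope of the lines y = a_i + i · x (there are 4 lines, with slopes 0, 1, ..., 3). Only the lines that attain the minimum somewhere contribute to roots; other lines are dominated. Here the surviving (envelope) indices are i = 3, i = 2, i = 1, i = 0.
Intersections between consecutive envelope lines give the roots: for adjacent envelope indices i < j the intersection is x = (a_i − a_j) / (j − i). Reading off the sorted break points: {-6, 1, 8}.
Verification: at each break x_0, at least two indices attain the minimum of min_i(a_i + i · x_0).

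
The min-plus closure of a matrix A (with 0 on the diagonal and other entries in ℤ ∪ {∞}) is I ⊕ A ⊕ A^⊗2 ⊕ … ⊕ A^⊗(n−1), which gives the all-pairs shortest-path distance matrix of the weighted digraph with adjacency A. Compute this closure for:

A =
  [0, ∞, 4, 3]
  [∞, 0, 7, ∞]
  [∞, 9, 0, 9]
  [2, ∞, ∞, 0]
Closure =
  [0, 13, 4, 3]
  [18, 0, 7, 16]
  [11, 9, 0, 9]
  [2, 15, 6, 0]

This is the Floyd-Warshall all-pairs shortest-path computation. For each intermediate vertex k = 0, 1, …, 3, update dist[i][j] ← min(dist[i][j], dist[i][k] + dist[k][j]). The final matrix gives, for each (i, j), the minimum total weight of any directed path from i to j (possibly empty when i = j).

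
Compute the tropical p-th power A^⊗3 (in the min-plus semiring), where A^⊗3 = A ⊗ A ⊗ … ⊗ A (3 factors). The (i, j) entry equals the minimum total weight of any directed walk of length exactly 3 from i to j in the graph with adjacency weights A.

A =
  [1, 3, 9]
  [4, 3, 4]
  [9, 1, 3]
A^⊗3 =
  [3, 5, 8]
  [6, 8, 9]
  [6, 6, 8]

Each entry (A^⊗3)_ij equals the minimum over all length-3 walks i = v_0 → v_1 → … → v_3 = j of Σ_t A[v_t][v_{t+1}]. For example, for (i, j) = (0, 2) we minimise over 9 possible intermediate vertex sequences; the minimum is 8, attained along the walk 0 → 0 → 1 → 2.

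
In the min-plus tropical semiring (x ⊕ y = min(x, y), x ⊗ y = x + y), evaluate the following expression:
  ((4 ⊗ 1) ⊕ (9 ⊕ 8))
((4 ⊗ 1) ⊕ (9 ⊕ 8)) = 5

Expand innermost to outermost. Recall ⊕ takes the minimum of its arguments and ⊗ takes their sum. Working out the expression ((4 ⊗ 1) ⊕ (9 ⊕ 8)) gives 5.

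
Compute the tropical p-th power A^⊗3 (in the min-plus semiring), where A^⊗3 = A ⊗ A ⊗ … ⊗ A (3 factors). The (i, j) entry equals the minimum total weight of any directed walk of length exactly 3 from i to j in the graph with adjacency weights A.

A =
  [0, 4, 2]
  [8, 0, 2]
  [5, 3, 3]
A^⊗3 =
  [0, 4, 2]
  [7, 0, 2]
  [5, 3, 5]

Each entry (A^⊗3)_ij equals the minimum over all length-3 walks i = v_0 → v_1 → … → v_3 = j of Σ_t A[v_t][v_{t+1}]. For example, for (i, j) = (0, 2) we minimise over 9 possible intermediate vertex sequences; the minimum is 2, attained along the walk 0 → 0 → 0 → 2.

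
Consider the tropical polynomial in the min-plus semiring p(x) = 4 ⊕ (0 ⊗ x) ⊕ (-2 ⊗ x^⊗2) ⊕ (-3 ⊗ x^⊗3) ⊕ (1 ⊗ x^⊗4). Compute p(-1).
p(-1) = -6

A tropical monomial a ⊗ x^⊗i evaluates to a + i · x. Evaluating each term at x = -1:
  Term 0 contributes 4 + 0 · -1 = 4
  Term 1 contributes 0 + 1 · -1 = -1
  Term 2 contributes -2 + 2 · -1 = -4
  Term 3 contributes -3 + 3 · -1 = -6
  Term 4 contributes 1 + 4 · -1 = -3
p(-1) = ⊕ of these = min[4, -1, -4, -6, -3] = -6.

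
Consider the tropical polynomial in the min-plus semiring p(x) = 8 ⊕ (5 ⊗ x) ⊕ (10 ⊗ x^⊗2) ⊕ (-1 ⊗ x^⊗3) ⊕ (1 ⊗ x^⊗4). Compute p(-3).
p(-3) = -11

A tropical monomial a ⊗ x^⊗i evaluates to a + i · x. Evaluating each term at x = -3:
  Term 0 contributes 8 + 0 · -3 = 8
  Term 1 contributes 5 + 1 · -3 = 2
  Term 2 contributes 10 + 2 · -3 = 4
  Term 3 contributes -1 + 3 · -3 = -10
  Term 4 contributes 1 + 4 · -3 = -11
p(-3) = ⊕ of these = min[8, 2, 4, -10, -11] = -11.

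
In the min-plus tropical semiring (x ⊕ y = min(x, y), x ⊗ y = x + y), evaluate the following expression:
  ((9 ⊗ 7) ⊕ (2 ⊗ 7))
((9 ⊗ 7) ⊕ (2 ⊗ 7)) = 9

Expand innermost to outermost. Recall ⊕ takes the minimum of its arguments and ⊗ takes their sum. Working out the expression ((9 ⊗ 7) ⊕ (2 ⊗ 7)) gives 9.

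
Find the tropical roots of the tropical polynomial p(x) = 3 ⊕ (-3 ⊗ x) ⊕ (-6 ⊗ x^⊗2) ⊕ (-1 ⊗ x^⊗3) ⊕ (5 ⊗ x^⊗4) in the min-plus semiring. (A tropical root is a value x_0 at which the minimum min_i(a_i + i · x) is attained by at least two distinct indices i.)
Roots: {-6, -5, 3, 6}

Each tropical root is a break point of the lower envelope of the lines y = a_i + i · x (there are 5 lines, with slopes 0, 1, ..., 4). Only the lines that attain the minimum somewhere contribute to roots; other lines are dominated. Here the surviving (envelope) indices are i = 4, i = 3, i = 2, i = 1, i = 0.
Intersections between consecutive envelope lines give the roots: for adjacent envelope indices i < j the intersection is x = (a_i − a_j) / (j − i). Reading off the sorted break points: {-6, -5, 3, 6}.
Verification: at each break x_0, at least two indices attain the minimum of min_i(a_i + i · x_0).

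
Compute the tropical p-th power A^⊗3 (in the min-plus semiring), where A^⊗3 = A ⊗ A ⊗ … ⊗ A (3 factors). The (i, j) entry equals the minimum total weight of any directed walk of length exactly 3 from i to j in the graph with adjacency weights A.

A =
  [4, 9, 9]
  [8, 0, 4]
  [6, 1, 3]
A^⊗3 =
  [12, 9, 13]
  [8, 0, 4]
  [9, 1, 5]

Each entry (A^⊗3)_ij equals the minimum over all length-3 walks i = v_0 → v_1 → … → v_3 = j of Σ_t A[v_t][v_{t+1}]. For example, for (i, j) = (0, 2) we minimise over 9 possible intermediate vertex sequences; the minimum is 13, attained along the walk 0 → 1 → 1 → 2.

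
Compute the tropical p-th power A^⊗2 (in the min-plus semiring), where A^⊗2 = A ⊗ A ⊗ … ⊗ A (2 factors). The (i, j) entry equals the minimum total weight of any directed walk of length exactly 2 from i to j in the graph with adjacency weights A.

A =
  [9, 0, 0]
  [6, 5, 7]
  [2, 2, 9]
A^⊗2 =
  [2, 2, 7]
  [9, 6, 6]
  [8, 2, 2]

Each entry (A^⊗2)_ij equals the minimum over all length-2 walks i = v_0 → v_1 → … → v_2 = j of Σ_t A[v_t][v_{t+1}]. For example, for (i, j) = (0, 2) we minimise over 3 possible intermediate vertex sequences; the minimum is 7, attained along the walk 0 → 1 → 2.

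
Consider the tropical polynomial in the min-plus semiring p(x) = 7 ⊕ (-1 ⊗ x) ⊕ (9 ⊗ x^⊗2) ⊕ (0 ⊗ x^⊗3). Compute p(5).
p(5) = 4

A tropical monomial a ⊗ x^⊗i evaluates to a + i · x. Evaluating each term at x = 5:
  Term 0 contributes 7 + 0 · 5 = 7
  Term 1 contributes -1 + 1 · 5 = 4
  Term 2 contributes 9 + 2 · 5 = 19
  Term 3 contributes 0 + 3 · 5 = 15
p(5) = ⊕ of these = min[7, 4, 19, 15] = 4.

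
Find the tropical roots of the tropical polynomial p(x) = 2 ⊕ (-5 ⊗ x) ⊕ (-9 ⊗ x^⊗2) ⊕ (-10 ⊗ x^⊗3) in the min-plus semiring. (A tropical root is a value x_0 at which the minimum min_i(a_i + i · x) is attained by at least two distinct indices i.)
Roots: {1, 4, 7}

Each tropical root is a break point of the lower envelope of the lines y = a_i + i · x (there are 4 lines, with slopes 0, 1, ..., 3). Only the lines that attain the minimum somewhere contribute to roots; other lines are dominated. Here the surviving (envelope) indices are i = 3, i = 2, i = 1, i = 0.
Intersections between consecutive envelope lines give the roots: for adjacent envelope indices i < j the intersection is x = (a_i − a_j) / (j − i). Reading off the sorted break points: {1, 4, 7}.
Verification: at each break x_0, at least two indices attain the minimum of min_i(a_i + i · x_0).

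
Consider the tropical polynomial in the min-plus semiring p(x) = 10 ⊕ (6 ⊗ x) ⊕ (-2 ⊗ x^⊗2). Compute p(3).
p(3) = 4

A tropical monomial a ⊗ x^⊗i evaluates to a + i · x. Evaluating each term at x = 3:
  Term 0 contributes 10 + 0 · 3 = 10
  Term 1 contributes 6 + 1 · 3 = 9
  Term 2 contributes -2 + 2 · 3 = 4
p(3) = ⊕ of these = min[10, 9, 4] = 4.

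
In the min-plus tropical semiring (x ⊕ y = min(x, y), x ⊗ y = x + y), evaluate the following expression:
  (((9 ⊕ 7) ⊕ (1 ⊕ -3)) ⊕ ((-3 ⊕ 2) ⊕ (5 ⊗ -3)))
(((9 ⊕ 7) ⊕ (1 ⊕ -3)) ⊕ ((-3 ⊕ 2) ⊕ (5 ⊗ -3))) = -3

Expand innermost to outermost. Recall ⊕ takes the minimum of its arguments and ⊗ takes their sum. Working out the expression (((9 ⊕ 7) ⊕ (1 ⊕ -3)) ⊕ ((-3 ⊕ 2) ⊕ (5 ⊗ -3))) gives -3.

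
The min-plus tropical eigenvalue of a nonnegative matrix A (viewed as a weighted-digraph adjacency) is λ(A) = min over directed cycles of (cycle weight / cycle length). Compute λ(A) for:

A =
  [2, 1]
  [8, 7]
λ(A) = 2

Enumerate directed cycles and compute their means (weight / length). Sample:
  cycle 0 → 0: weight = 2, length = 1, mean = 2/1 ≈ 2.000
  cycle 1 → 1: weight = 7, length = 1, mean = 7/1 ≈ 7.000
  cycle 0 → 1 → 0: weight = 9, length = 2, mean = 9/2 ≈ 4.500
  cycle 1 → 0 → 1: weight = 9, length = 2, mean = 9/2 ≈ 4.500
Minimum mean = 2.000, attained e.g. along the cycle 0 → 0 with weight 2 and length 1. So λ(A) = 2/1 = 2.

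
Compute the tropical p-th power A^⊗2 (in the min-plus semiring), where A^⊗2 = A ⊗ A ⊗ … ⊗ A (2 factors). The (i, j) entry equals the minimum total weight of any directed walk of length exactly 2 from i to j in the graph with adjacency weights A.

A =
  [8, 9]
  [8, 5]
A^⊗2 =
  [16, 14]
  [13, 10]

Each entry (A^⊗2)_ij equals the minimum over all length-2 walks i = v_0 → v_1 → … → v_2 = j of Σ_t A[v_t][v_{t+1}]. For example, for (i, j) = (0, 1) we minimise over 2 possible intermediate vertex sequences; the minimum is 14, attained along the walk 0 → 1 → 1.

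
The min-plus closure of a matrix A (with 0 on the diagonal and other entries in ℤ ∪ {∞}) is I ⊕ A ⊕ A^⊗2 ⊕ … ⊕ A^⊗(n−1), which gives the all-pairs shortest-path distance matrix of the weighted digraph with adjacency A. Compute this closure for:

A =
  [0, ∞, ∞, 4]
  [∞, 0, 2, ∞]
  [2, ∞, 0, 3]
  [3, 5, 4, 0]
Closure =
  [0, 9, 8, 4]
  [4, 0, 2, 5]
  [2, 8, 0, 3]
  [3, 5, 4, 0]

This is the Floyd-Warshall all-pairs shortest-path computation. For each intermediate vertex k = 0, 1, …, 3, update dist[i][j] ← min(dist[i][j], dist[i][k] + dist[k][j]). The final matrix gives, for each (i, j), the minimum total weight of any directed path from i to j (possibly empty when i = j).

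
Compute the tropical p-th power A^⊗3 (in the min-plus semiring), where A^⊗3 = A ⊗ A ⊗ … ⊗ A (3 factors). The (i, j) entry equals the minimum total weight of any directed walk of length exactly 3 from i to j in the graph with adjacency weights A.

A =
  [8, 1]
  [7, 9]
A^⊗3 =
  [16, 9]
  [15, 16]

Each entry (A^⊗3)_ij equals the minimum over all length-3 walks i = v_0 → v_1 → … → v_3 = j of Σ_t A[v_t][v_{t+1}]. For example, for (i, j) = (0, 1) we minimise over 4 possible intermediate vertex sequences; the minimum is 9, attained along the walk 0 → 1 → 0 → 1.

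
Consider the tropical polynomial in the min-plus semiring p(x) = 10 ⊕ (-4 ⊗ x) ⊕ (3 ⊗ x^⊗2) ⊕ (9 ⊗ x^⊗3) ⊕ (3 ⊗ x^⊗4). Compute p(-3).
p(-3) = -9

A tropical monomial a ⊗ x^⊗i evaluates to a + i · x. Evaluating each term at x = -3:
  Term 0 contributes 10 + 0 · -3 = 10
  Term 1 contributes -4 + 1 · -3 = -7
  Term 2 contributes 3 + 2 · -3 = -3
  Term 3 contributes 9 + 3 · -3 = 0
  Term 4 contributes 3 + 4 · -3 = -9
p(-3) = ⊕ of these = min[10, -7, -3, 0, -9] = -9.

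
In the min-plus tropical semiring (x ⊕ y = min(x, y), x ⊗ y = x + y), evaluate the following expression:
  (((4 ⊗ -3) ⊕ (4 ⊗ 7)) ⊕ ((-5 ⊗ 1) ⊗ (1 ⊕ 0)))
(((4 ⊗ -3) ⊕ (4 ⊗ 7)) ⊕ ((-5 ⊗ 1) ⊗ (1 ⊕ 0))) = -4

Expand innermost to outermost. Recall ⊕ takes the minimum of its arguments and ⊗ takes their sum. Working out the expression (((4 ⊗ -3) ⊕ (4 ⊗ 7)) ⊕ ((-5 ⊗ 1) ⊗ (1 ⊕ 0))) gives -4.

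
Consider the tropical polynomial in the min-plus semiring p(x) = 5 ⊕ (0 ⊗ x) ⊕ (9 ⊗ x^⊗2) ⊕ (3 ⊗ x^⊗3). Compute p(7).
p(7) = 5

A tropical monomial a ⊗ x^⊗i evaluates to a + i · x. Evaluating each term at x = 7:
  Term 0 contributes 5 + 0 · 7 = 5
  Term 1 contributes 0 + 1 · 7 = 7
  Term 2 contributes 9 + 2 · 7 = 23
  Term 3 contributes 3 + 3 · 7 = 24
p(7) = ⊕ of these = min[5, 7, 23, 24] = 5.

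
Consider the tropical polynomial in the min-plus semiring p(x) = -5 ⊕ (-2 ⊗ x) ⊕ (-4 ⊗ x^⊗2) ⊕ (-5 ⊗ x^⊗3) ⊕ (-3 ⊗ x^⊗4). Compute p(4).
p(4) = -5

A tropical monomial a ⊗ x^⊗i evaluates to a + i · x. Evaluating each term at x = 4:
  Term 0 contributes -5 + 0 · 4 = -5
  Term 1 contributes -2 + 1 · 4 = 2
  Term 2 contributes -4 + 2 · 4 = 4
  Term 3 contributes -5 + 3 · 4 = 7
  Term 4 contributes -3 + 4 · 4 = 13
p(4) = ⊕ of these = min[-5, 2, 4, 7, 13] = -5.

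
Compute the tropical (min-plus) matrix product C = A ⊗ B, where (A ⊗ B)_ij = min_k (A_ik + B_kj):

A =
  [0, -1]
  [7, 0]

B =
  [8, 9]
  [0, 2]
A ⊗ B =
  [-1, 1]
  [0, 2]

Apply the min-plus product entry-by-entry:
  C[0][0] = min over k of (A[0][0] + B[0][0] = 0 + 8 = 8, A[0][1] + B[1][0] = -1 + 0 = -1) = -1 (attained at k = 1)
  C[0][1] = min over k of (A[0][0] + B[0][1] = 0 + 9 = 9, A[0][1] + B[1][1] = -1 + 2 = 1) = 1 (attained at k = 1)
  C[1][0] = min over k of (A[1][0] + B[0][0] = 7 + 8 = 15, A[1][1] + B[1][0] = 0 + 0 = 0) = 0 (attained at k = 1)
  C[1][1] = min over k of (A[1][0] + B[0][1] = 7 + 9 = 16, A[1][1] + B[1][1] = 0 + 2 = 2) = 2 (attained at k = 1)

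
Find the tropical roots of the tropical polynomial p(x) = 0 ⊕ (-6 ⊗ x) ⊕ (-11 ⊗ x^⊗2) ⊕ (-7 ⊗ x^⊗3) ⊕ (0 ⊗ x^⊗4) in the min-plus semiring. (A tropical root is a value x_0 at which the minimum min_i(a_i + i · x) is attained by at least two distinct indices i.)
Roots: {-7, -4, 5, 6}

Each tropical root is a break point of the lower envelope of the lines y = a_i + i · x (there are 5 lines, with slopes 0, 1, ..., 4). Only the lines that attain the minimum somewhere contribute to roots; other lines are dominated. Here the surviving (envelope) indices are i = 4, i = 3, i = 2, i = 1, i = 0.
Intersections between consecutive envelope lines give the roots: for adjacent envelope indices i < j the intersection is x = (a_i − a_j) / (j − i). Reading off the sorted break points: {-7, -4, 5, 6}.
Verification: at each break x_0, at least two indices attain the minimum of min_i(a_i + i · x_0).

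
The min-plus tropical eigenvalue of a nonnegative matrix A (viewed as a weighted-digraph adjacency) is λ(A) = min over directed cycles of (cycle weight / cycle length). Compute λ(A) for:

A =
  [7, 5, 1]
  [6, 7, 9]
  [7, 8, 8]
λ(A) = 4

Enumerate directed cycles and compute their means (weight / length). Sample:
  cycle 0 → 0: weight = 7, length = 1, mean = 7/1 ≈ 7.000
  cycle 1 → 1: weight = 7, length = 1, mean = 7/1 ≈ 7.000
  cycle 2 → 2: weight = 8, length = 1, mean = 8/1 ≈ 8.000
  cycle 0 → 1 → 0: weight = 11, length = 2, mean = 11/2 ≈ 5.500
  cycle 0 → 2 → 0: weight = 8, length = 2, mean = 8/2 ≈ 4.000
  cycle 1 → 0 → 1: weight = 11, length = 2, mean = 11/2 ≈ 5.500
Minimum mean = 4.000, attained e.g. along the cycle 0 → 2 → 0 with weight 8 and length 2. So λ(A) = 8/2 = 4.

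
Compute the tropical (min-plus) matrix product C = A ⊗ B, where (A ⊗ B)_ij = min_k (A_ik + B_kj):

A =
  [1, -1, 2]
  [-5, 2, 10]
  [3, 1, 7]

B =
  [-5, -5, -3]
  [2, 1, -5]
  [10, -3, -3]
A ⊗ B =
  [-4, -4, -6]
  [-10, -10, -8]
  [-2, -2, -4]

Apply the min-plus product entry-by-entry:
  C[0][0] = min over k of (A[0][0] + B[0][0] = 1 + -5 = -4, A[0][1] + B[1][0] = -1 + 2 = 1, A[0][2] + B[2][0] = 2 + 10 = 12) = -4 (attained at k = 0)
  C[0][1] = min over k of (A[0][0] + B[0][1] = 1 + -5 = -4, A[0][1] + B[1][1] = -1 + 1 = 0, A[0][2] + B[2][1] = 2 + -3 = -1) = -4 (attained at k = 0)
  C[0][2] = min over k of (A[0][0] + B[0][2] = 1 + -3 = -2, A[0][1] + B[1][2] = -1 + -5 = -6, A[0][2] + B[2][2] = 2 + -3 = -1) = -6 (attained at k = 1)
  C[1][0] = min over k of (A[1][0] + B[0][0] = -5 + -5 = -10, A[1][1] + B[1][0] = 2 + 2 = 4, A[1][2] + B[2][0] = 10 + 10 = 20) = -10 (attained at k = 0)
  C[1][1] = min over k of (A[1][0] + B[0][1] = -5 + -5 = -10, A[1][1] + B[1][1] = 2 + 1 = 3, A[1][2] + B[2][1] = 10 + -3 = 7) = -10 (attained at k = 0)
  C[1][2] = min over k of (A[1][0] + B[0][2] = -5 + -3 = -8, A[1][1] + B[1][2] = 2 + -5 = -3, A[1][2] + B[2][2] = 10 + -3 = 7) = -8 (attained at k = 0)
  C[2][0] = min over k of (A[2][0] + B[0][0] = 3 + -5 = -2, A[2][1] + B[1][0] = 1 + 2 = 3, A[2][2] + B[2][0] = 7 + 10 = 17) = -2 (attained at k = 0)
  C[2][1] = min over k of (A[2][0] + B[0][1] = 3 + -5 = -2, A[2][1] + B[1][1] = 1 + 1 = 2, A[2][2] + B[2][1] = 7 + -3 = 4) = -2 (attained at k = 0)
  C[2][2] = min over k of (A[2][0] + B[0][2] = 3 + -3 = 0, A[2][1] + B[1][2] = 1 + -5 = -4, A[2][2] + B[2][2] = 7 + -3 = 4) = -4 (attained at k = 1)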